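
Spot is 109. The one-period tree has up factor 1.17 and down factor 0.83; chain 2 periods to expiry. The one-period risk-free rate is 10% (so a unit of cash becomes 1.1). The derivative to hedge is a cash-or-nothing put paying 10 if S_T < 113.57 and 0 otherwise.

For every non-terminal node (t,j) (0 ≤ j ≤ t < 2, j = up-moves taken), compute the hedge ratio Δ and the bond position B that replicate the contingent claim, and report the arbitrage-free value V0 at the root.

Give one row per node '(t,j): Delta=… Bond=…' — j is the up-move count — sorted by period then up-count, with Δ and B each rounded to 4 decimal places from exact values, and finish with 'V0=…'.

(0,0): Delta=-0.1948 Bond=24.2858
(1,0): Delta=0.0000 Bond=9.0909
(1,1): Delta=-0.2306 Bond=31.2834
V0=3.0527

Risk-neutral probability p* = (R−d)/(u−d) = (1.1−0.83)/(1.17−0.83) = 0.7941.
Terminal values V(2,·): V(2,0)=10.0000, V(2,1)=10.0000, V(2,2)=0.0000
(1,0): S=90.4700. Δ = (V_up−V_dn)/(S_up−S_dn) = (10.0000−10.0000)/(105.8499−75.0901) = 0.0000. V = [p*·10.0000 + (1−p*)·10.0000]/1.1 = 9.0909. B = V − Δ·S = 9.0909.
(1,1): S=127.5300. Δ = (V_up−V_dn)/(S_up−S_dn) = (0.0000−10.0000)/(149.2101−105.8499) = -0.2306. V = [p*·0.0000 + (1−p*)·10.0000]/1.1 = 1.8717. B = V − Δ·S = 31.2834.
(0,0): S=109.0000. Δ = (V_up−V_dn)/(S_up−S_dn) = (1.8717−9.0909)/(127.5300−90.4700) = -0.1948. V = [p*·1.8717 + (1−p*)·9.0909]/1.1 = 3.0527. B = V − Δ·S = 24.2858.
Self-financing check: at every node Δ·S+B equals the discounted successor values.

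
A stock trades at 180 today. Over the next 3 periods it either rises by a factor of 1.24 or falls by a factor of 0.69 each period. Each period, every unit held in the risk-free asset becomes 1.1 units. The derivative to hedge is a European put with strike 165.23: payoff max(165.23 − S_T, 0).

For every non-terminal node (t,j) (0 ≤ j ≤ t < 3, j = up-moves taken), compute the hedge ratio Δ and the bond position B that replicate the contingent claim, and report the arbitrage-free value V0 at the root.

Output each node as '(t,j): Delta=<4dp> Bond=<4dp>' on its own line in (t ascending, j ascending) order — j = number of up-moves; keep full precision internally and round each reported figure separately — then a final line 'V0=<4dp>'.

(0,0): Delta=-0.2123 Bond=45.9477
(1,0): Delta=-0.7446 Bond=116.6594
(1,1): Delta=-0.1111 Bond=27.9659
(2,0): Delta=-1.0000 Bond=150.2091
(2,1): Delta=-0.6961 Bond=120.8528
(2,2): Delta=0.0000 Bond=0.0000
V0=7.7340

Risk-neutral probability p* = (R−d)/(u−d) = (1.1−0.69)/(1.24−0.69) = 0.7455.
Terminal payoffs: V(3,0)=106.0984, V(3,1)=58.9645, V(3,2)=0.0000, V(3,3)=0.0000
Node (2,0) S=85.6980: V=(p*·58.9645+(1−p*)·106.0984)/1.1=64.5111; Δ=(58.9645−106.0984)/(106.2655−59.1316)=-1.0000; B=V−Δ·S=150.2091
Node (2,1) S=154.0080: V=(p*·0.0000+(1−p*)·58.9645)/1.1=13.6447; Δ=(0.0000−58.9645)/(190.9699−106.2655)=-0.6961; B=V−Δ·S=120.8528
Node (2,2) S=276.7680: V=(p*·0.0000+(1−p*)·0.0000)/1.1=0.0000; Δ=(0.0000−0.0000)/(343.1923−190.9699)=0.0000; B=V−Δ·S=0.0000
Node (1,0) S=124.2000: V=(p*·13.6447+(1−p*)·64.5111)/1.1=24.1750; Δ=(13.6447−64.5111)/(154.0080−85.6980)=-0.7446; B=V−Δ·S=116.6594
Node (1,1) S=223.2000: V=(p*·0.0000+(1−p*)·13.6447)/1.1=3.1574; Δ=(0.0000−13.6447)/(276.7680−154.0080)=-0.1111; B=V−Δ·S=27.9659
Node (0,0) S=180.0000: V=(p*·3.1574+(1−p*)·24.1750)/1.1=7.7340; Δ=(3.1574−24.1750)/(223.2000−124.2000)=-0.2123; B=V−Δ·S=45.9477
Check: Δ(0,0)·S0 + B(0,0) = 7.7340 = V0.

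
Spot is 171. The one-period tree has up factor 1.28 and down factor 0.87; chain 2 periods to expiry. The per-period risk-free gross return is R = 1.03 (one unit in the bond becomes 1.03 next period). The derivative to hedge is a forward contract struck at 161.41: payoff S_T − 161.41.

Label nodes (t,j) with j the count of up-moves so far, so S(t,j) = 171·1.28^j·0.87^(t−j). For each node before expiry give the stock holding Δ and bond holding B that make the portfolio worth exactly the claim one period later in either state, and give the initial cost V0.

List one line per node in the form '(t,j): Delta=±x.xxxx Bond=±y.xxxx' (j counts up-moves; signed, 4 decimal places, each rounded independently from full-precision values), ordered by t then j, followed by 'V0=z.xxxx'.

(0,0): Delta=1.0000 Bond=-152.1444
(1,0): Delta=1.0000 Bond=-156.7087
(1,1): Delta=1.0000 Bond=-156.7087
V0=18.8556

No-arbitrage ⇒ martingale measure with p* = (R−d)/(u−d) = 0.3902.
Terminal payoffs: V(2,0)=-31.9801, V(2,1)=29.0156, V(2,2)=118.7564
(1,0): S=148.7700. Δ = (V_up−V_dn)/(S_up−S_dn) = (29.0156−-31.9801)/(190.4256−129.4299) = 1.0000. V = [p*·29.0156 + (1−p*)·-31.9801]/1.03 = -7.9387. B = V − Δ·S = -156.7087.
(1,1): S=218.8800. Δ = (V_up−V_dn)/(S_up−S_dn) = (118.7564−29.0156)/(280.1664−190.4256) = 1.0000. V = [p*·118.7564 + (1−p*)·29.0156]/1.03 = 62.1713. B = V − Δ·S = -156.7087.
(0,0): S=171.0000. Δ = (V_up−V_dn)/(S_up−S_dn) = (62.1713−-7.9387)/(218.8800−148.7700) = 1.0000. V = [p*·62.1713 + (1−p*)·-7.9387]/1.03 = 18.8556. B = V − Δ·S = -152.1444.
Check: Δ(0,0)·S0 + B(0,0) = 18.8556 = V0.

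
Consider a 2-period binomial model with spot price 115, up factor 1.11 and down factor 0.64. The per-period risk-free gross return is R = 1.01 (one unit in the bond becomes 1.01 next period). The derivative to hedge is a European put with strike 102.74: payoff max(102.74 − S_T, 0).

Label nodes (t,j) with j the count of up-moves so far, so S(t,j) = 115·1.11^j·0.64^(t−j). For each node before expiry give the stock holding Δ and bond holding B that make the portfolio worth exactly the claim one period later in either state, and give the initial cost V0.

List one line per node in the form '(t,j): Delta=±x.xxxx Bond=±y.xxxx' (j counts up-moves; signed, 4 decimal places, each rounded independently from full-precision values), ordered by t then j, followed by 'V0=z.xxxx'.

No-arbitrage ⇒ martingale measure with p* = (R−d)/(u−d) = 0.7872.
At expiry t=2: V(2,0)=55.6360, V(2,1)=21.0440, V(2,2)=0.0000
(1,0): S=73.6000. Δ = (V_up−V_dn)/(S_up−S_dn) = (21.0440−55.6360)/(81.6960−47.1040) = -1.0000. V = [p*·21.0440 + (1−p*)·55.6360]/1.01 = 28.1228. B = V − Δ·S = 101.7228.
(1,1): S=127.6500. Δ = (V_up−V_dn)/(S_up−S_dn) = (0.0000−21.0440)/(141.6915−81.6960) = -0.3508. V = [p*·0.0000 + (1−p*)·21.0440]/1.01 = 4.4331. B = V − Δ·S = 49.2076.
(0,0): S=115.0000. Δ = (V_up−V_dn)/(S_up−S_dn) = (4.4331−28.1228)/(127.6500−73.6000) = -0.4383. V = [p*·4.4331 + (1−p*)·28.1228]/1.01 = 9.3797. B = V − Δ·S = 59.7832.
Check: Δ(0,0)·S0 + B(0,0) = 9.3797 = V0.

(0,0): Delta=-0.4383 Bond=59.7832
(1,0): Delta=-1.0000 Bond=101.7228
(1,1): Delta=-0.3508 Bond=49.2076
V0=9.3797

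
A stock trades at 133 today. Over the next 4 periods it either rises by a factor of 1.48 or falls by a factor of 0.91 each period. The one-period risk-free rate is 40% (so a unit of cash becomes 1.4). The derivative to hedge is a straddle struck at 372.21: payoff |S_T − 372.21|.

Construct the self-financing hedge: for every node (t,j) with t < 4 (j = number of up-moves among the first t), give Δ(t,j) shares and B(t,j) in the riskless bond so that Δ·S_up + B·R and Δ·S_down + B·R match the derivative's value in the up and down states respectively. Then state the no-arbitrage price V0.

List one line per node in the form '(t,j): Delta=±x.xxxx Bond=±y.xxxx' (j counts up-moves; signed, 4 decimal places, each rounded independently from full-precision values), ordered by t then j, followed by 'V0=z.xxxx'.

Under the risk-neutral measure, an up-move has probability p* = (R−d)/(u−d) = 0.8596 and values discount at R = 1.4.
At expiry t=4: V(4,0)=281.0053, V(4,1)=223.8771, V(4,2)=130.9653, V(4,3)=20.1441, V(4,4)=265.9043
Node (3,0) S=100.2249: V=(p*·223.8771+(1−p*)·281.0053)/1.4=165.6393; Δ=(223.8771−281.0053)/(148.3329−91.2047)=-1.0000; B=V−Δ·S=265.8643
Node (3,1) S=163.0032: V=(p*·130.9653+(1−p*)·223.8771)/1.4=102.8611; Δ=(130.9653−223.8771)/(241.2447−148.3329)=-1.0000; B=V−Δ·S=265.8643
Node (3,2) S=265.1041: V=(p*·20.1441+(1−p*)·130.9653)/1.4=25.4985; Δ=(20.1441−130.9653)/(392.3541−241.2447)=-0.7334; B=V−Δ·S=219.9216
Node (3,3) S=431.1583: V=(p*·265.9043+(1−p*)·20.1441)/1.4=165.2941; Δ=(265.9043−20.1441)/(638.1143−392.3541)=1.0000; B=V−Δ·S=-265.8643
Node (2,0) S=110.1373: V=(p*·102.8611+(1−p*)·165.6393)/1.4=79.7658; Δ=(102.8611−165.6393)/(163.0032−100.2249)=-1.0000; B=V−Δ·S=189.9031
Node (2,1) S=179.1244: V=(p*·25.4985+(1−p*)·102.8611)/1.4=25.9689; Δ=(25.4985−102.8611)/(265.1041−163.0032)=-0.7577; B=V−Δ·S=161.6927
Node (2,2) S=291.3232: V=(p*·165.2941+(1−p*)·25.4985)/1.4=104.0526; Δ=(165.2941−25.4985)/(431.1583−265.1041)=0.8419; B=V−Δ·S=-141.2027
Node (1,0) S=121.0300: V=(p*·25.9689+(1−p*)·79.7658)/1.4=23.9424; Δ=(25.9689−79.7658)/(179.1244−110.1373)=-0.7798; B=V−Δ·S=118.3229
Node (1,1) S=196.8400: V=(p*·104.0526+(1−p*)·25.9689)/1.4=66.4953; Δ=(104.0526−25.9689)/(291.3232−179.1244)=0.6959; B=V−Δ·S=-70.4936
Node (0,0) S=133.0000: V=(p*·66.4953+(1−p*)·23.9424)/1.4=43.2307; Δ=(66.4953−23.9424)/(196.8400−121.0300)=0.5613; B=V−Δ·S=-31.4236
Self-financing check: at every node Δ·S+B equals the discounted successor values.

(0,0): Delta=0.5613 Bond=-31.4236
(1,0): Delta=-0.7798 Bond=118.3229
(1,1): Delta=0.6959 Bond=-70.4936
(2,0): Delta=-1.0000 Bond=189.9031
(2,1): Delta=-0.7577 Bond=161.6927
(2,2): Delta=0.8419 Bond=-141.2027
(3,0): Delta=-1.0000 Bond=265.8643
(3,1): Delta=-1.0000 Bond=265.8643
(3,2): Delta=-0.7334 Bond=219.9216
(3,3): Delta=1.0000 Bond=-265.8643
V0=43.2307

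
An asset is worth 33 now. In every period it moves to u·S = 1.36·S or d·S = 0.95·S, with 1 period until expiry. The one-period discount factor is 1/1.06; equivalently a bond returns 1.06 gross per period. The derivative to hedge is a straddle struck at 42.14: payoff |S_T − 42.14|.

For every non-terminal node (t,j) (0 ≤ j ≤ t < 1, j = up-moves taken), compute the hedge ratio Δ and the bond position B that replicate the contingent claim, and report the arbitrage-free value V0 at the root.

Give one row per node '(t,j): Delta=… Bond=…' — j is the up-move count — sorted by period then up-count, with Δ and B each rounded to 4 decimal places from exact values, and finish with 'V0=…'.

(0,0): Delta=-0.5950 Bond=27.7759
V0=8.1417

Risk-neutral probability p* = (R−d)/(u−d) = (1.06−0.95)/(1.36−0.95) = 0.2683.
Terminal payoffs: V(1,0)=10.7900, V(1,1)=2.7400
  t=0,j=0: stock 33.0000 → up 44.8800 (V=2.7400), down 31.3500 (V=10.7900). Price 8.1417; hedge Δ=-0.5950, bond B=27.7759.
Self-financing check: at every node Δ·S+B equals the discounted successor values.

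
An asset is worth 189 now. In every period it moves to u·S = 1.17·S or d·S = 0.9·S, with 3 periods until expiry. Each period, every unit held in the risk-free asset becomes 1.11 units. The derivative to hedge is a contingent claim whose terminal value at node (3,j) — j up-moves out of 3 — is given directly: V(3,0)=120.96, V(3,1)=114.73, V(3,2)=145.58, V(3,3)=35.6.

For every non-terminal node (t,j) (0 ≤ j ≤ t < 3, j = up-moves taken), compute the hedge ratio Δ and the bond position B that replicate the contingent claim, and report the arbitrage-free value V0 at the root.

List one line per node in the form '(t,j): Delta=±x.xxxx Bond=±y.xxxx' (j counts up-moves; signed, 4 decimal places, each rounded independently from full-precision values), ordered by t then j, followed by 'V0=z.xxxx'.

(0,0): Delta=-0.8934 Bond=234.6748
(1,0): Delta=0.4435 Bond=33.0718
(1,1): Delta=-1.1873 Bond=325.4654
(2,0): Delta=-0.1507 Bond=127.6817
(2,1): Delta=0.5741 Bond=10.7177
(2,2): Delta=-1.5744 Bond=461.4234
V0=65.8136

Under the risk-neutral measure, an up-move has probability p* = (R−d)/(u−d) = 0.7778 and values discount at R = 1.11.
Terminal payoffs: V(3,0)=120.9600, V(3,1)=114.7300, V(3,2)=145.5800, V(3,3)=35.6000
  t=2,j=0: stock 153.0900 → up 179.1153 (V=114.7300), down 137.7810 (V=120.9600). Price 104.6076; hedge Δ=-0.1507, bond B=127.6817.
  t=2,j=1: stock 199.0170 → up 232.8499 (V=145.5800), down 179.1153 (V=114.7300). Price 124.9770; hedge Δ=0.5741, bond B=10.7177.
  t=2,j=2: stock 258.7221 → up 302.7049 (V=35.6000), down 232.8499 (V=145.5800). Price 54.0901; hedge Δ=-1.5744, bond B=461.4234.
  t=1,j=0: stock 170.1000 → up 199.0170 (V=124.9770), down 153.0900 (V=104.6076). Price 108.5139; hedge Δ=0.4435, bond B=33.0718.
  t=1,j=1: stock 221.1300 → up 258.7221 (V=54.0901), down 199.0170 (V=124.9770). Price 62.9214; hedge Δ=-1.1873, bond B=325.4654.
  t=0,j=0: stock 189.0000 → up 221.1300 (V=62.9214), down 170.1000 (V=108.5139). Price 65.8136; hedge Δ=-0.8934, bond B=234.6748.
The time-0 hedge costs 65.8136, which is the no-arbitrage price.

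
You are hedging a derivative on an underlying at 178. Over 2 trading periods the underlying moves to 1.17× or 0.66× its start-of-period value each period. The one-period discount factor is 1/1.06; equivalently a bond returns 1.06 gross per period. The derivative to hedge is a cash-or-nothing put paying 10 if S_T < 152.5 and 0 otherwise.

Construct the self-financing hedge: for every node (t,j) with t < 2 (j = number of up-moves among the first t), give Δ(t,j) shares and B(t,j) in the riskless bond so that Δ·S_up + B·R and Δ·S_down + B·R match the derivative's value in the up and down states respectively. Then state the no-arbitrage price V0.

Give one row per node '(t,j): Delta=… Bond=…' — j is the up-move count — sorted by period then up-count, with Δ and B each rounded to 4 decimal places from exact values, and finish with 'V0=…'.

(0,0): Delta=-0.0815 Bond=17.9334
(1,0): Delta=0.0000 Bond=9.4340
(1,1): Delta=-0.0942 Bond=21.6426
V0=3.4252

No-arbitrage ⇒ martingale measure with p* = (R−d)/(u−d) = 0.7843.
Terminal payoffs: V(2,0)=10.0000, V(2,1)=10.0000, V(2,2)=0.0000
  t=1,j=0: stock 117.4800 → up 137.4516 (V=10.0000), down 77.5368 (V=10.0000). Price 9.4340; hedge Δ=0.0000, bond B=9.4340.
  t=1,j=1: stock 208.2600 → up 243.6642 (V=0.0000), down 137.4516 (V=10.0000). Price 2.0348; hedge Δ=-0.0942, bond B=21.6426.
  t=0,j=0: stock 178.0000 → up 208.2600 (V=2.0348), down 117.4800 (V=9.4340). Price 3.4252; hedge Δ=-0.0815, bond B=17.9334.
Check: Δ(0,0)·S0 + B(0,0) = 3.4252 = V0.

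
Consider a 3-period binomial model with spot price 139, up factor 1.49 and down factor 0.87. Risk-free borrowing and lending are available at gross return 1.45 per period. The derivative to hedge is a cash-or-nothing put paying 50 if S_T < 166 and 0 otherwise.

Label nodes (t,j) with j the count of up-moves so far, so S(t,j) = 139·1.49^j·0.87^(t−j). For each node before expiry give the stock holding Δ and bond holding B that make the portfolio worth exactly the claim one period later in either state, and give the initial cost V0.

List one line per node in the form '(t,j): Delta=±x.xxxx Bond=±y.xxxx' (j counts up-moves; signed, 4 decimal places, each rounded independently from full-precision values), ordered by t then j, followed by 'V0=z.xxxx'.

The replicating-portfolio and risk-neutral prices coincide; use p* = (1.45−0.87)/(1.49−0.87) = 0.9355 for the latter.
Payoff layer (t=3): V(3,0)=50.0000, V(3,1)=50.0000, V(3,2)=0.0000, V(3,3)=0.0000
(2,0): S=105.2091. Δ = (V_up−V_dn)/(S_up−S_dn) = (50.0000−50.0000)/(156.7616−91.5319) = 0.0000. V = [p*·50.0000 + (1−p*)·50.0000]/1.45 = 34.4828. B = V − Δ·S = 34.4828.
(2,1): S=180.1857. Δ = (V_up−V_dn)/(S_up−S_dn) = (0.0000−50.0000)/(268.4767−156.7616) = -0.4476. V = [p*·0.0000 + (1−p*)·50.0000]/1.45 = 2.2247. B = V − Δ·S = 82.8699.
(2,2): S=308.5939. Δ = (V_up−V_dn)/(S_up−S_dn) = (0.0000−0.0000)/(459.8049−268.4767) = 0.0000. V = [p*·0.0000 + (1−p*)·0.0000]/1.45 = 0.0000. B = V − Δ·S = 0.0000.
(1,0): S=120.9300. Δ = (V_up−V_dn)/(S_up−S_dn) = (2.2247−34.4828)/(180.1857−105.2091) = -0.4302. V = [p*·2.2247 + (1−p*)·34.4828]/1.45 = 2.9696. B = V − Δ·S = 54.9987.
(1,1): S=207.1100. Δ = (V_up−V_dn)/(S_up−S_dn) = (0.0000−2.2247)/(308.5939−180.1857) = -0.0173. V = [p*·0.0000 + (1−p*)·2.2247]/1.45 = 0.0990. B = V − Δ·S = 3.6872.
(0,0): S=139.0000. Δ = (V_up−V_dn)/(S_up−S_dn) = (0.0990−2.9696)/(207.1100−120.9300) = -0.0333. V = [p*·0.0990 + (1−p*)·2.9696]/1.45 = 0.1960. B = V − Δ·S = 4.8259.
Each (Δ,B) replicates both successor values, so the strategy is self-financing and V0 is arbitrage-free.

(0,0): Delta=-0.0333 Bond=4.8259
(1,0): Delta=-0.4302 Bond=54.9987
(1,1): Delta=-0.0173 Bond=3.6872
(2,0): Delta=0.0000 Bond=34.4828
(2,1): Delta=-0.4476 Bond=82.8699
(2,2): Delta=0.0000 Bond=0.0000
V0=0.1960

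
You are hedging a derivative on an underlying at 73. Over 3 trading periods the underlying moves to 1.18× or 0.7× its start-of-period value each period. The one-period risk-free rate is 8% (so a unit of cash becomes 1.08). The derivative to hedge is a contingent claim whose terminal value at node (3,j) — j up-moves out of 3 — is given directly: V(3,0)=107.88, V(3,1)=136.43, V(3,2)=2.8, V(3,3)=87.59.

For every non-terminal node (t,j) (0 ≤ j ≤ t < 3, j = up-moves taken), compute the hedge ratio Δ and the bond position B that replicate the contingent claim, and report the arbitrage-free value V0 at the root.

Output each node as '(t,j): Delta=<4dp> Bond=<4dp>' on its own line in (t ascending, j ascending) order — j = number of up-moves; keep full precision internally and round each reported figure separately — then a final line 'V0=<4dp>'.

No-arbitrage ⇒ martingale measure with p* = (R−d)/(u−d) = 0.7917.
Terminal payoffs: V(3,0)=107.8800, V(3,1)=136.4300, V(3,2)=2.8000, V(3,3)=87.5900
Node (2,0) S=35.7700: V=(p*·136.4300+(1−p*)·107.8800)/1.08=120.8167; Δ=(136.4300−107.8800)/(42.2086−25.0390)=1.6628; B=V−Δ·S=61.3376
Node (2,1) S=60.2980: V=(p*·2.8000+(1−p*)·136.4300)/1.08=28.3700; Δ=(2.8000−136.4300)/(71.1516−42.2086)=-4.6170; B=V−Δ·S=306.7658
Node (2,2) S=101.6452: V=(p*·87.5900+(1−p*)·2.8000)/1.08=64.7458; Δ=(87.5900−2.8000)/(119.9413−71.1516)=1.7379; B=V−Δ·S=-111.9001
Node (1,0) S=51.1000: V=(p*·28.3700+(1−p*)·120.8167)/1.08=44.1016; Δ=(28.3700−120.8167)/(60.2980−35.7700)=-3.7690; B=V−Δ·S=236.6990
Node (1,1) S=86.1400: V=(p*·64.7458+(1−p*)·28.3700)/1.08=52.9328; Δ=(64.7458−28.3700)/(101.6452−60.2980)=0.8798; B=V−Δ·S=-22.8500
Node (0,0) S=73.0000: V=(p*·52.9328+(1−p*)·44.1016)/1.08=47.3083; Δ=(52.9328−44.1016)/(86.1400−51.1000)=0.2520; B=V−Δ·S=28.9099
Root portfolio cost Δ·73+B reproduces V0=47.3083.

(0,0): Delta=0.2520 Bond=28.9099
(1,0): Delta=-3.7690 Bond=236.6990
(1,1): Delta=0.8798 Bond=-22.8500
(2,0): Delta=1.6628 Bond=61.3376
(2,1): Delta=-4.6170 Bond=306.7658
(2,2): Delta=1.7379 Bond=-111.9001
V0=47.3083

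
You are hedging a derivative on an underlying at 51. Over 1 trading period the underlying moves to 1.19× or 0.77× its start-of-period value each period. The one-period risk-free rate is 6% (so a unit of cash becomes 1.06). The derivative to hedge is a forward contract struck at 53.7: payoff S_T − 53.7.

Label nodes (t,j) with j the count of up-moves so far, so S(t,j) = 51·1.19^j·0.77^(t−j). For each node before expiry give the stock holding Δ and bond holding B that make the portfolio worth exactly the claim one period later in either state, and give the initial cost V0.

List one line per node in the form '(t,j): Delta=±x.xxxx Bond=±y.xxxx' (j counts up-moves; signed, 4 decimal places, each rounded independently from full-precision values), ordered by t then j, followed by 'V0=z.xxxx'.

Since d<R<u, set p* = (R−d)/(u−d) = 0.6905; price each node as the discounted p*-expectation of its children.
At expiry t=1: V(1,0)=-14.4300, V(1,1)=6.9900
  t=0,j=0: stock 51.0000 → up 60.6900 (V=6.9900), down 39.2700 (V=-14.4300). Price 0.3396; hedge Δ=1.0000, bond B=-50.6604.
The time-0 hedge costs 0.3396, which is the no-arbitrage price.

(0,0): Delta=1.0000 Bond=-50.6604
V0=0.3396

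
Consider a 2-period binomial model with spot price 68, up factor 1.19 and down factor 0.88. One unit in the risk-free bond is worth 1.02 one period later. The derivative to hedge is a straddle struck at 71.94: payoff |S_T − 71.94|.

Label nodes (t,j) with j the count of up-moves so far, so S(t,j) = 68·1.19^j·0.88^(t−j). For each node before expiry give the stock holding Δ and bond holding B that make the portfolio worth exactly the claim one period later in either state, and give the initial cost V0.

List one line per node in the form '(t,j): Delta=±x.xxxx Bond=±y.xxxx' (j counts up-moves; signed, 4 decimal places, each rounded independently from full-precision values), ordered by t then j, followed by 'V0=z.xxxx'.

Since d<R<u, set p* = (R−d)/(u−d) = 0.4516; price each node as the discounted p*-expectation of its children.
Terminal values V(2,·): V(2,0)=19.2808, V(2,1)=0.7304, V(2,2)=24.3548
(1,0): S=59.8400. Δ = (V_up−V_dn)/(S_up−S_dn) = (0.7304−19.2808)/(71.2096−52.6592) = -1.0000. V = [p*·0.7304 + (1−p*)·19.2808]/1.02 = 10.6894. B = V − Δ·S = 70.5294.
(1,1): S=80.9200. Δ = (V_up−V_dn)/(S_up−S_dn) = (24.3548−0.7304)/(96.2948−71.2096) = 0.9418. V = [p*·24.3548 + (1−p*)·0.7304]/1.02 = 11.1760. B = V − Δ·S = -65.0318.
(0,0): S=68.0000. Δ = (V_up−V_dn)/(S_up−S_dn) = (11.1760−10.6894)/(80.9200−59.8400) = 0.0231. V = [p*·11.1760 + (1−p*)·10.6894]/1.02 = 10.6952. B = V − Δ·S = 9.1257.
Self-financing check: at every node Δ·S+B equals the discounted successor values.

(0,0): Delta=0.0231 Bond=9.1257
(1,0): Delta=-1.0000 Bond=70.5294
(1,1): Delta=0.9418 Bond=-65.0318
V0=10.6952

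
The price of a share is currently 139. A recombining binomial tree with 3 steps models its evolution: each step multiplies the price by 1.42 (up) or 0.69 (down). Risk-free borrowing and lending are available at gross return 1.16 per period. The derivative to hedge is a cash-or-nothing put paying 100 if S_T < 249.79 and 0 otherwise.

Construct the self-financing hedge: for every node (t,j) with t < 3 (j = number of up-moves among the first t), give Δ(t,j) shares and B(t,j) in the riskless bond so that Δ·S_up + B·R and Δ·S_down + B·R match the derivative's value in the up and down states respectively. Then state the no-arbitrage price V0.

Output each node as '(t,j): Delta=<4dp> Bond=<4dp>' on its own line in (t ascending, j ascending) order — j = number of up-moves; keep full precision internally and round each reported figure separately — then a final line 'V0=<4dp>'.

No-arbitrage ⇒ martingale measure with p* = (R−d)/(u−d) = 0.6438.
Terminal payoffs: V(3,0)=100.0000, V(3,1)=100.0000, V(3,2)=100.0000, V(3,3)=0.0000
Node (2,0) S=66.1779: V=(p*·100.0000+(1−p*)·100.0000)/1.16=86.2069; Δ=(100.0000−100.0000)/(93.9726−45.6628)=0.0000; B=V−Δ·S=86.2069
Node (2,1) S=136.1922: V=(p*·100.0000+(1−p*)·100.0000)/1.16=86.2069; Δ=(100.0000−100.0000)/(193.3929−93.9726)=0.0000; B=V−Δ·S=86.2069
Node (2,2) S=280.2796: V=(p*·0.0000+(1−p*)·100.0000)/1.16=30.7038; Δ=(0.0000−100.0000)/(397.9970−193.3929)=-0.4887; B=V−Δ·S=167.6901
Node (1,0) S=95.9100: V=(p*·86.2069+(1−p*)·86.2069)/1.16=74.3163; Δ=(86.2069−86.2069)/(136.1922−66.1779)=0.0000; B=V−Δ·S=74.3163
Node (1,1) S=197.3800: V=(p*·30.7038+(1−p*)·86.2069)/1.16=43.5104; Δ=(30.7038−86.2069)/(280.2796−136.1922)=-0.3852; B=V−Δ·S=119.5420
Node (0,0) S=139.0000: V=(p*·43.5104+(1−p*)·74.3163)/1.16=46.9675; Δ=(43.5104−74.3163)/(197.3800−95.9100)=-0.3036; B=V−Δ·S=89.1674
Self-financing check: at every node Δ·S+B equals the discounted successor values.

(0,0): Delta=-0.3036 Bond=89.1674
(1,0): Delta=0.0000 Bond=74.3163
(1,1): Delta=-0.3852 Bond=119.5420
(2,0): Delta=0.0000 Bond=86.2069
(2,1): Delta=0.0000 Bond=86.2069
(2,2): Delta=-0.4887 Bond=167.6901
V0=46.9675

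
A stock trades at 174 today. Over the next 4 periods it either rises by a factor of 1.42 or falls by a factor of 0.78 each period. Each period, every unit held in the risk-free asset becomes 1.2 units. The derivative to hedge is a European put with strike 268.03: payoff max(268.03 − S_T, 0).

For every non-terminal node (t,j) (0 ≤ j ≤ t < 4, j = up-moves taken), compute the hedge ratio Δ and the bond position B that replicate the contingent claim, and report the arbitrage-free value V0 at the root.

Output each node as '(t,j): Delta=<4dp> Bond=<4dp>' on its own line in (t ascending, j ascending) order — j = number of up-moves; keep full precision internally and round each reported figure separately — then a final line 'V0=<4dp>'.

(0,0): Delta=-0.2534 Bond=61.2529
(1,0): Delta=-0.5848 Bond=118.4857
(1,1): Delta=-0.1580 Bond=49.9414
(2,0): Delta=-1.0000 Bond=186.1319
(2,1): Delta=-0.4654 Bond=119.1619
(2,2): Delta=-0.0696 Bond=28.9033
(3,0): Delta=-1.0000 Bond=223.3583
(3,1): Delta=-1.0000 Bond=223.3583
(3,2): Delta=-0.3116 Bond=100.8989
(3,3): Delta=0.0000 Bond=0.0000
V0=17.1596

No-arbitrage ⇒ martingale measure with p* = (R−d)/(u−d) = 0.6562.
Terminal payoffs: V(4,0)=203.6238, V(4,1)=150.7777, V(4,2)=54.5707, V(4,3)=0.0000, V(4,4)=0.0000
Node (3,0) S=82.5720: V=(p*·150.7777+(1−p*)·203.6238)/1.2=140.7863; Δ=(150.7777−203.6238)/(117.2523−64.4062)=-1.0000; B=V−Δ·S=223.3583
Node (3,1) S=150.3235: V=(p*·54.5707+(1−p*)·150.7777)/1.2=73.0349; Δ=(54.5707−150.7777)/(213.4593−117.2523)=-1.0000; B=V−Δ·S=223.3583
Node (3,2) S=273.6658: V=(p*·0.0000+(1−p*)·54.5707)/1.2=15.6322; Δ=(0.0000−54.5707)/(388.6054−213.4593)=-0.3116; B=V−Δ·S=100.8989
Node (3,3) S=498.2121: V=(p*·0.0000+(1−p*)·0.0000)/1.2=0.0000; Δ=(0.0000−0.0000)/(707.4612−388.6054)=0.0000; B=V−Δ·S=0.0000
Node (2,0) S=105.8616: V=(p*·73.0349+(1−p*)·140.7863)/1.2=80.2703; Δ=(73.0349−140.7863)/(150.3235−82.5720)=-1.0000; B=V−Δ·S=186.1319
Node (2,1) S=192.7224: V=(p*·15.6322+(1−p*)·73.0349)/1.2=29.4703; Δ=(15.6322−73.0349)/(273.6658−150.3235)=-0.4654; B=V−Δ·S=119.1619
Node (2,2) S=350.8536: V=(p*·0.0000+(1−p*)·15.6322)/1.2=4.4780; Δ=(0.0000−15.6322)/(498.2121−273.6658)=-0.0696; B=V−Δ·S=28.9033
Node (1,0) S=135.7200: V=(p*·29.4703+(1−p*)·80.2703)/1.2=39.1107; Δ=(29.4703−80.2703)/(192.7224−105.8616)=-0.5848; B=V−Δ·S=118.4857
Node (1,1) S=247.0800: V=(p*·4.4780+(1−p*)·29.4703)/1.2=10.8909; Δ=(4.4780−29.4703)/(350.8536−192.7224)=-0.1580; B=V−Δ·S=49.9414
Node (0,0) S=174.0000: V=(p*·10.8909+(1−p*)·39.1107)/1.2=17.1596; Δ=(10.8909−39.1107)/(247.0800−135.7200)=-0.2534; B=V−Δ·S=61.2529
The time-0 hedge costs 17.1596, which is the no-arbitrage price.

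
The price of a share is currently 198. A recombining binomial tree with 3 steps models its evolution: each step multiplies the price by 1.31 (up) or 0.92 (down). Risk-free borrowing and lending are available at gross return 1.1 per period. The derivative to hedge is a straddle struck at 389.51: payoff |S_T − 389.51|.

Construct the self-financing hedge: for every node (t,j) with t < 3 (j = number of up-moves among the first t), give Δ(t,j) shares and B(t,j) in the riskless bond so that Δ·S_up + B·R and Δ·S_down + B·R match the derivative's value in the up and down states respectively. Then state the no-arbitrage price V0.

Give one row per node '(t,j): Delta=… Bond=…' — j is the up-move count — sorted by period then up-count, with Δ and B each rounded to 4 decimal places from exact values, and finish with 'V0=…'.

(0,0): Delta=-0.7464 Bond=250.6533
(1,0): Delta=-1.0000 Bond=321.9091
(1,1): Delta=-0.5387 Bond=221.8298
(2,0): Delta=-1.0000 Bond=354.1000
(2,1): Delta=-1.0000 Bond=354.1000
(2,2): Delta=-0.1607 Bond=115.5776
V0=102.8603

No-arbitrage ⇒ martingale measure with p* = (R−d)/(u−d) = 0.4615.
Terminal values V(3,·): V(3,0)=235.3298, V(3,1)=169.9708, V(3,2)=76.9052, V(3,3)=55.6120
  t=2,j=0: stock 167.5872 → up 219.5392 (V=169.9708), down 154.1802 (V=235.3298). Price 186.5128; hedge Δ=-1.0000, bond B=354.1000.
  t=2,j=1: stock 238.6296 → up 312.6048 (V=76.9052), down 219.5392 (V=169.9708). Price 115.4704; hedge Δ=-1.0000, bond B=354.1000.
  t=2,j=2: stock 339.7878 → up 445.1220 (V=55.6120), down 312.6048 (V=76.9052). Price 60.9796; hedge Δ=-0.1607, bond B=115.5776.
  t=1,j=0: stock 182.1600 → up 238.6296 (V=115.4704), down 167.5872 (V=186.5128). Price 139.7491; hedge Δ=-1.0000, bond B=321.9091.
  t=1,j=1: stock 259.3800 → up 339.7878 (V=60.9796), down 238.6296 (V=115.4704). Price 82.1098; hedge Δ=-0.5387, bond B=221.8298.
  t=0,j=0: stock 198.0000 → up 259.3800 (V=82.1098), down 182.1600 (V=139.7491). Price 102.8603; hedge Δ=-0.7464, bond B=250.6533.
Each (Δ,B) replicates both successor values, so the strategy is self-financing and V0 is arbitrage-free.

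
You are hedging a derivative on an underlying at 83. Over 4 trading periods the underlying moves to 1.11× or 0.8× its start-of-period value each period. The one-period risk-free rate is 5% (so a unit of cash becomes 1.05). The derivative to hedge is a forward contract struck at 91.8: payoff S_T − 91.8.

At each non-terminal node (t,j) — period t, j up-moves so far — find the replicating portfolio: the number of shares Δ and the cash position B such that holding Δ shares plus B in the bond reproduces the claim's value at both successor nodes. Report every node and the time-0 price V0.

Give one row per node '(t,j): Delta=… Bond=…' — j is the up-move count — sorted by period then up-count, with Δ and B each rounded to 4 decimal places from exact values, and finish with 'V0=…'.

Under the risk-neutral measure, an up-move has probability p* = (R−d)/(u−d) = 0.8065 and values discount at R = 1.05.
Terminal payoffs: V(4,0)=-57.8032, V(4,1)=-44.6294, V(4,2)=-26.3508, V(4,3)=-0.9893, V(4,4)=34.1998
  t=3,j=0: stock 42.4960 → up 47.1706 (V=-44.6294), down 33.9968 (V=-57.8032). Price -44.9326; hedge Δ=1.0000, bond B=-87.4286.
  t=3,j=1: stock 58.9632 → up 65.4492 (V=-26.3508), down 47.1706 (V=-44.6294). Price -28.4654; hedge Δ=1.0000, bond B=-87.4286.
  t=3,j=2: stock 81.8114 → up 90.8107 (V=-0.9893), down 65.4492 (V=-26.3508). Price -5.6171; hedge Δ=1.0000, bond B=-87.4286.
  t=3,j=3: stock 113.5134 → up 125.9998 (V=34.1998), down 90.8107 (V=-0.9893). Price 26.0848; hedge Δ=1.0000, bond B=-87.4286.
  t=2,j=0: stock 53.1200 → up 58.9632 (V=-28.4654), down 42.4960 (V=-44.9326). Price -30.1453; hedge Δ=1.0000, bond B=-83.2653.
  t=2,j=1: stock 73.7040 → up 81.8114 (V=-5.6171), down 58.9632 (V=-28.4654). Price -9.5613; hedge Δ=1.0000, bond B=-83.2653.
  t=2,j=2: stock 102.2643 → up 113.5134 (V=26.0848), down 81.8114 (V=-5.6171). Price 18.9990; hedge Δ=1.0000, bond B=-83.2653.
  t=1,j=0: stock 66.4000 → up 73.7040 (V=-9.5613), down 53.1200 (V=-30.1453). Price -12.9003; hedge Δ=1.0000, bond B=-79.3003.
  t=1,j=1: stock 92.1300 → up 102.2643 (V=18.9990), down 73.7040 (V=-9.5613). Price 12.8297; hedge Δ=1.0000, bond B=-79.3003.
  t=0,j=0: stock 83.0000 → up 92.1300 (V=12.8297), down 66.4000 (V=-12.9003). Price 7.4759; hedge Δ=1.0000, bond B=-75.5241.
Root portfolio cost Δ·83+B reproduces V0=7.4759.

(0,0): Delta=1.0000 Bond=-75.5241
(1,0): Delta=1.0000 Bond=-79.3003
(1,1): Delta=1.0000 Bond=-79.3003
(2,0): Delta=1.0000 Bond=-83.2653
(2,1): Delta=1.0000 Bond=-83.2653
(2,2): Delta=1.0000 Bond=-83.2653
(3,0): Delta=1.0000 Bond=-87.4286
(3,1): Delta=1.0000 Bond=-87.4286
(3,2): Delta=1.0000 Bond=-87.4286
(3,3): Delta=1.0000 Bond=-87.4286
V0=7.4759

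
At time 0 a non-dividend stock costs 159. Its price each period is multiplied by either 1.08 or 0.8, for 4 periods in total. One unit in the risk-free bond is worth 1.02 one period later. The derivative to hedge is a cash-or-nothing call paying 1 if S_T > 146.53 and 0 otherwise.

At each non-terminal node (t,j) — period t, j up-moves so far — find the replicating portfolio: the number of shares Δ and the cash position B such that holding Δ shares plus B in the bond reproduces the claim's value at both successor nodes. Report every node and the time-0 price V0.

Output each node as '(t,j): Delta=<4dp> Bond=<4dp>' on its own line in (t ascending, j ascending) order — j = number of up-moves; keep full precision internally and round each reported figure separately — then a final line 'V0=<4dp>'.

(0,0): Delta=0.0084 Bond=-0.5994
(1,0): Delta=0.0167 Bond=-1.6621
(1,1): Delta=0.0067 Bond=-0.3249
(2,0): Delta=0.0000 Bond=0.0000
(2,1): Delta=0.0200 Bond=-2.1577
(2,2): Delta=0.0040 Bond=0.1667
(3,0): Delta=0.0000 Bond=0.0000
(3,1): Delta=0.0000 Bond=0.0000
(3,2): Delta=0.0241 Bond=-2.8011
(3,3): Delta=0.0000 Bond=0.9804
V0=0.7362

Under the risk-neutral measure, an up-move has probability p* = (R−d)/(u−d) = 0.7857 and values discount at R = 1.02.
Terminal values V(4,·): V(4,0)=0.0000, V(4,1)=0.0000, V(4,2)=0.0000, V(4,3)=1.0000, V(4,4)=1.0000
Node (3,0) S=81.4080: V=(p*·0.0000+(1−p*)·0.0000)/1.02=0.0000; Δ=(0.0000−0.0000)/(87.9206−65.1264)=0.0000; B=V−Δ·S=0.0000
Node (3,1) S=109.9008: V=(p*·0.0000+(1−p*)·0.0000)/1.02=0.0000; Δ=(0.0000−0.0000)/(118.6929−87.9206)=0.0000; B=V−Δ·S=0.0000
Node (3,2) S=148.3661: V=(p*·1.0000+(1−p*)·0.0000)/1.02=0.7703; Δ=(1.0000−0.0000)/(160.2354−118.6929)=0.0241; B=V−Δ·S=-2.8011
Node (3,3) S=200.2942: V=(p*·1.0000+(1−p*)·1.0000)/1.02=0.9804; Δ=(1.0000−1.0000)/(216.3177−160.2354)=0.0000; B=V−Δ·S=0.9804
Node (2,0) S=101.7600: V=(p*·0.0000+(1−p*)·0.0000)/1.02=0.0000; Δ=(0.0000−0.0000)/(109.9008−81.4080)=0.0000; B=V−Δ·S=0.0000
Node (2,1) S=137.3760: V=(p*·0.7703+(1−p*)·0.0000)/1.02=0.5934; Δ=(0.7703−0.0000)/(148.3661−109.9008)=0.0200; B=V−Δ·S=-2.1577
Node (2,2) S=185.4576: V=(p*·0.9804+(1−p*)·0.7703)/1.02=0.9170; Δ=(0.9804−0.7703)/(200.2942−148.3661)=0.0040; B=V−Δ·S=0.1667
Node (1,0) S=127.2000: V=(p*·0.5934+(1−p*)·0.0000)/1.02=0.4571; Δ=(0.5934−0.0000)/(137.3760−101.7600)=0.0167; B=V−Δ·S=-1.6621
Node (1,1) S=171.7200: V=(p*·0.9170+(1−p*)·0.5934)/1.02=0.8311; Δ=(0.9170−0.5934)/(185.4576−137.3760)=0.0067; B=V−Δ·S=-0.3249
Node (0,0) S=159.0000: V=(p*·0.8311+(1−p*)·0.4571)/1.02=0.7362; Δ=(0.8311−0.4571)/(171.7200−127.2000)=0.0084; B=V−Δ·S=-0.5994
Self-financing check: at every node Δ·S+B equals the discounted successor values.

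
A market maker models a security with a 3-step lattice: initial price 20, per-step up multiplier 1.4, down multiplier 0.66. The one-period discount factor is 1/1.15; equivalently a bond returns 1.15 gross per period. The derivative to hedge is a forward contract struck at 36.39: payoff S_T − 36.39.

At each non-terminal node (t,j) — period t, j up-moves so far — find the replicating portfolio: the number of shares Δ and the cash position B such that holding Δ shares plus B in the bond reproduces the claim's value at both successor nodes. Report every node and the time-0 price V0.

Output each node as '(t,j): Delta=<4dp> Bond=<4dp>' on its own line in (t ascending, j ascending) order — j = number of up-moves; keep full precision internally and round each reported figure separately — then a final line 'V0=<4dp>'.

(0,0): Delta=1.0000 Bond=-23.9270
(1,0): Delta=1.0000 Bond=-27.5161
(1,1): Delta=1.0000 Bond=-27.5161
(2,0): Delta=1.0000 Bond=-31.6435
(2,1): Delta=1.0000 Bond=-31.6435
(2,2): Delta=1.0000 Bond=-31.6435
V0=-3.9270

No-arbitrage ⇒ martingale measure with p* = (R−d)/(u−d) = 0.6622.
Terminal payoffs: V(3,0)=-30.6401, V(3,1)=-24.1932, V(3,2)=-10.5180, V(3,3)=18.4900
(2,0): S=8.7120. Δ = (V_up−V_dn)/(S_up−S_dn) = (-24.1932−-30.6401)/(12.1968−5.7499) = 1.0000. V = [p*·-24.1932 + (1−p*)·-30.6401]/1.15 = -22.9315. B = V − Δ·S = -31.6435.
(2,1): S=18.4800. Δ = (V_up−V_dn)/(S_up−S_dn) = (-10.5180−-24.1932)/(25.8720−12.1968) = 1.0000. V = [p*·-10.5180 + (1−p*)·-24.1932]/1.15 = -13.1635. B = V − Δ·S = -31.6435.
(2,2): S=39.2000. Δ = (V_up−V_dn)/(S_up−S_dn) = (18.4900−-10.5180)/(54.8800−25.8720) = 1.0000. V = [p*·18.4900 + (1−p*)·-10.5180]/1.15 = 7.5565. B = V − Δ·S = -31.6435.
(1,0): S=13.2000. Δ = (V_up−V_dn)/(S_up−S_dn) = (-13.1635−-22.9315)/(18.4800−8.7120) = 1.0000. V = [p*·-13.1635 + (1−p*)·-22.9315]/1.15 = -14.3161. B = V − Δ·S = -27.5161.
(1,1): S=28.0000. Δ = (V_up−V_dn)/(S_up−S_dn) = (7.5565−-13.1635)/(39.2000−18.4800) = 1.0000. V = [p*·7.5565 + (1−p*)·-13.1635]/1.15 = 0.4839. B = V − Δ·S = -27.5161.
(0,0): S=20.0000. Δ = (V_up−V_dn)/(S_up−S_dn) = (0.4839−-14.3161)/(28.0000−13.2000) = 1.0000. V = [p*·0.4839 + (1−p*)·-14.3161]/1.15 = -3.9270. B = V − Δ·S = -23.9270.
The time-0 hedge costs -3.9270, which is the no-arbitrage price.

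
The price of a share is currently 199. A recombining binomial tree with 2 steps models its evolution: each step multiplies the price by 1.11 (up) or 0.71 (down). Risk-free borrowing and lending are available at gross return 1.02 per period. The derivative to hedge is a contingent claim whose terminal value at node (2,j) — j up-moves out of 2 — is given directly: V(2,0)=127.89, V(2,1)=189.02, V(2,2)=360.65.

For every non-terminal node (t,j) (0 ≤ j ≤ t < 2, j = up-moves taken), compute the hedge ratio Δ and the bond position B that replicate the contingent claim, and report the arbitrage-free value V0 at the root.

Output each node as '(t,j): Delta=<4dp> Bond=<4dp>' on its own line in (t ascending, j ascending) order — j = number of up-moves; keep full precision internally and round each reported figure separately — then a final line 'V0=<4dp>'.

(0,0): Delta=1.8077 Bond=-81.9363
(1,0): Delta=1.0816 Bond=19.0042
(1,1): Delta=1.9425 Bond=-113.3561
V0=277.7879

Since d<R<u, set p* = (R−d)/(u−d) = 0.7750; price each node as the discounted p*-expectation of its children.
At expiry t=2: V(2,0)=127.8900, V(2,1)=189.0200, V(2,2)=360.6500
(1,0): S=141.2900. Δ = (V_up−V_dn)/(S_up−S_dn) = (189.0200−127.8900)/(156.8319−100.3159) = 1.0816. V = [p*·189.0200 + (1−p*)·127.8900]/1.02 = 171.8292. B = V − Δ·S = 19.0042.
(1,1): S=220.8900. Δ = (V_up−V_dn)/(S_up−S_dn) = (360.6500−189.0200)/(245.1879−156.8319) = 1.9425. V = [p*·360.6500 + (1−p*)·189.0200]/1.02 = 315.7189. B = V − Δ·S = -113.3561.
(0,0): S=199.0000. Δ = (V_up−V_dn)/(S_up−S_dn) = (315.7189−171.8292)/(220.8900−141.2900) = 1.8077. V = [p*·315.7189 + (1−p*)·171.8292]/1.02 = 277.7879. B = V − Δ·S = -81.9363.
Root portfolio cost Δ·199+B reproduces V0=277.7879.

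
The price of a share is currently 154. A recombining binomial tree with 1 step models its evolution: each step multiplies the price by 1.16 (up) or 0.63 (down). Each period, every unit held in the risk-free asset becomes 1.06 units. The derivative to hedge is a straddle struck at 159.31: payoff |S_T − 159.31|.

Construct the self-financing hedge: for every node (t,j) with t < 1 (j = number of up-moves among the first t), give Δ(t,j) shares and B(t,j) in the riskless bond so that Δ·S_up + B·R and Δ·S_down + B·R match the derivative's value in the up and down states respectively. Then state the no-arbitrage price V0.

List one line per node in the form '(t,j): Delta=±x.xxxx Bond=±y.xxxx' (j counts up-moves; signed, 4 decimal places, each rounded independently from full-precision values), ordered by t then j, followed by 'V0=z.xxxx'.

Risk-neutral probability p* = (R−d)/(u−d) = (1.06−0.63)/(1.16−0.63) = 0.8113.
Payoff layer (t=1): V(1,0)=62.2900, V(1,1)=19.3300
  t=0,j=0: stock 154.0000 → up 178.6400 (V=19.3300), down 97.0200 (V=62.2900). Price 25.8827; hedge Δ=-0.5263, bond B=106.9393.
The time-0 hedge costs 25.8827, which is the no-arbitrage price.

(0,0): Delta=-0.5263 Bond=106.9393
V0=25.8827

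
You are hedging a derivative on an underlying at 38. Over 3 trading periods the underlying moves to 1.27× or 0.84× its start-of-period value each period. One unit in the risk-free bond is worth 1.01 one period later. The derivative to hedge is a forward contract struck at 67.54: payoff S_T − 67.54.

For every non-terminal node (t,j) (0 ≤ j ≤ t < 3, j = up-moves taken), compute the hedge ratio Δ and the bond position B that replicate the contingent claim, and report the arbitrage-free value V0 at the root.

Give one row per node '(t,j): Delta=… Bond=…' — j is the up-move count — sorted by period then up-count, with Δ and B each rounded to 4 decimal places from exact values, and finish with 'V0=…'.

(0,0): Delta=1.0000 Bond=-65.5537
(1,0): Delta=1.0000 Bond=-66.2092
(1,1): Delta=1.0000 Bond=-66.2092
(2,0): Delta=1.0000 Bond=-66.8713
(2,1): Delta=1.0000 Bond=-66.8713
(2,2): Delta=1.0000 Bond=-66.8713
V0=-27.5537

The replicating-portfolio and risk-neutral prices coincide; use p* = (1.01−0.84)/(1.27−0.84) = 0.3953 for the latter.
Terminal payoffs: V(3,0)=-45.0172, V(3,1)=-33.4877, V(3,2)=-16.0562, V(3,3)=10.2986
Node (2,0) S=26.8128: V=(p*·-33.4877+(1−p*)·-45.0172)/1.01=-40.0585; Δ=(-33.4877−-45.0172)/(34.0523−22.5228)=1.0000; B=V−Δ·S=-66.8713
Node (2,1) S=40.5384: V=(p*·-16.0562+(1−p*)·-33.4877)/1.01=-26.3329; Δ=(-16.0562−-33.4877)/(51.4838−34.0523)=1.0000; B=V−Δ·S=-66.8713
Node (2,2) S=61.2902: V=(p*·10.2986+(1−p*)·-16.0562)/1.01=-5.5811; Δ=(10.2986−-16.0562)/(77.8386−51.4838)=1.0000; B=V−Δ·S=-66.8713
Node (1,0) S=31.9200: V=(p*·-26.3329+(1−p*)·-40.0585)/1.01=-34.2892; Δ=(-26.3329−-40.0585)/(40.5384−26.8128)=1.0000; B=V−Δ·S=-66.2092
Node (1,1) S=48.2600: V=(p*·-5.5811+(1−p*)·-26.3329)/1.01=-17.9492; Δ=(-5.5811−-26.3329)/(61.2902−40.5384)=1.0000; B=V−Δ·S=-66.2092
Node (0,0) S=38.0000: V=(p*·-17.9492+(1−p*)·-34.2892)/1.01=-27.5537; Δ=(-17.9492−-34.2892)/(48.2600−31.9200)=1.0000; B=V−Δ·S=-65.5537
Self-financing check: at every node Δ·S+B equals the discounted successor values.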